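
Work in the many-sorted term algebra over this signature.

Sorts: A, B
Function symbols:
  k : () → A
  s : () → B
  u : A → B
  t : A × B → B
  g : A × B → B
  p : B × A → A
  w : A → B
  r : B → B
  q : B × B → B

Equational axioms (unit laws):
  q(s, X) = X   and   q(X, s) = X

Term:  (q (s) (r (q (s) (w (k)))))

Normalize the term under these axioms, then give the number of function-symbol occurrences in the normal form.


size = 3

1. (q (s) (r (q (s) (w (k)))))  →  (r (q (s) (w (k))))
2. (r (q (s) (w (k))))  →  (r (w (k)))
normal form: (r (w (k)))


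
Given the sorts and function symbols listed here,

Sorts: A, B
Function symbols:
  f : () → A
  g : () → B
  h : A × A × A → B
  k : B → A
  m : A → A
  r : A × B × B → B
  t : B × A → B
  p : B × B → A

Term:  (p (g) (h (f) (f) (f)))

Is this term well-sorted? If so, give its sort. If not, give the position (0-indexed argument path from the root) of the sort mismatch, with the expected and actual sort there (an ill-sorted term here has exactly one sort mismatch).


well-sorted; sort = A

  (g) : B
    (f) : A
    (f) : A
    (f) : A
  (h (f) (f) (f)) : B
(p (g) (h (f) (f) (f))) : A


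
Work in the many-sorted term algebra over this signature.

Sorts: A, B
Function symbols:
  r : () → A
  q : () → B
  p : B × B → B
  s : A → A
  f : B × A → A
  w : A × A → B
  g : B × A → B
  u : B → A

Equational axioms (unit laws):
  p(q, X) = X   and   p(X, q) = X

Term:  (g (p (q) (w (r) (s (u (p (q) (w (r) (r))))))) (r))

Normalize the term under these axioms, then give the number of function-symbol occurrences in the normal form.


size = 9

1. (g (p (q) (w (r) (s (u (p (q) (w (r) (r))))))) (r))  →  (g (w (r) (s (u (p (q) (w (r) (r)))))) (r))
2. (g (w (r) (s (u (p (q) (w (r) (r)))))) (r))  →  (g (w (r) (s (u (w (r) (r))))) (r))
normal form: (g (w (r) (s (u (w (r) (r))))) (r))


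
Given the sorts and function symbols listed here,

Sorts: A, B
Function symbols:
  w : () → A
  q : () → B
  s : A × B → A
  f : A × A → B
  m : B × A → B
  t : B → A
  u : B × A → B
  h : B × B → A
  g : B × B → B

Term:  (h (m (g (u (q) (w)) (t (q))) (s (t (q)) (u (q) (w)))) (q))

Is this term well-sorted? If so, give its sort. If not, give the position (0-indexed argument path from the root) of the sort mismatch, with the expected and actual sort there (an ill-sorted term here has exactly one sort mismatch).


        (q) : B
        (w) : A
      (u (q) (w)) : B
        (q) : B
      (t (q)) : A
    (g (u (q) (w)) (t (q))) : ✗ arg 1 at [0, 0, 1] has sort A, expected B
        (q) : B
      (t (q)) : A
        (q) : B
        (w) : A
      (u (q) (w)) : B
    (s (t (q)) (u (q) (w))) : A
  (q) : B

ill-sorted at position [0, 0, 1]: expected B, got A


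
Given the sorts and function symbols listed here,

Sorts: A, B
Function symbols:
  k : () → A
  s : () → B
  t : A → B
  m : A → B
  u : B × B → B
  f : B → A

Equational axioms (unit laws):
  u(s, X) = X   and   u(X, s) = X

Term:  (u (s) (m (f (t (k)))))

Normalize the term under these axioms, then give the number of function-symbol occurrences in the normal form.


size = 4

1. (u (s) (m (f (t (k)))))  →  (m (f (t (k))))
normal form: (m (f (t (k))))


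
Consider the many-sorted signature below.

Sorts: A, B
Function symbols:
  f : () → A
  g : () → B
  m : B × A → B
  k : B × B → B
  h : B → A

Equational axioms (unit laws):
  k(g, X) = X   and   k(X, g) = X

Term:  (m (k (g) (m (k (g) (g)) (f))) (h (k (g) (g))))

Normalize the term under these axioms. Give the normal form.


normal form = (m (m (g) (f)) (h (g)))

1. (m (k (g) (m (k (g) (g)) (f))) (h (k (g) (g))))  →  (m (m (k (g) (g)) (f)) (h (k (g) (g))))
2. (m (m (k (g) (g)) (f)) (h (k (g) (g))))  →  (m (m (g) (f)) (h (k (g) (g))))
3. (m (m (g) (f)) (h (k (g) (g))))  →  (m (m (g) (f)) (h (g)))


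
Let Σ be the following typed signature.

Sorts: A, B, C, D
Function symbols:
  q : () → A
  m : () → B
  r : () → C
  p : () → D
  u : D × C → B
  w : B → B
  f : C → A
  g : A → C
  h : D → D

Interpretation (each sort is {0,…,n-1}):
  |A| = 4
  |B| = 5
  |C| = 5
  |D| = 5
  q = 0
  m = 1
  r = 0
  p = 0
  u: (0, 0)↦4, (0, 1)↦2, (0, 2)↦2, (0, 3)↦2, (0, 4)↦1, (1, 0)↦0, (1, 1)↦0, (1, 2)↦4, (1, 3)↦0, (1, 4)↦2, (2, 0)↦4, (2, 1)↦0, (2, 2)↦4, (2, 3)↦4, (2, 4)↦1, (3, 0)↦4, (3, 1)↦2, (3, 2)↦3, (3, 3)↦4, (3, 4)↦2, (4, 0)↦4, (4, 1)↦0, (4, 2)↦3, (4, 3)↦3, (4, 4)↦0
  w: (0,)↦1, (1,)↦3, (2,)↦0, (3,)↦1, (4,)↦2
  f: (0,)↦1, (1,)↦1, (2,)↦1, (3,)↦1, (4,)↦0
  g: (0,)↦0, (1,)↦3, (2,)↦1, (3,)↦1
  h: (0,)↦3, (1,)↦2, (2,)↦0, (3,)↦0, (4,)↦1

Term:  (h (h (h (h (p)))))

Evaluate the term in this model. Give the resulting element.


value = 0

  p = 0
  (h (p)) = h(0,) = 3
  (h (h (p))) = h(3,) = 0
  (h (h (h (p)))) = h(0,) = 3
  (h (h (h (h (p))))) = h(3,) = 0


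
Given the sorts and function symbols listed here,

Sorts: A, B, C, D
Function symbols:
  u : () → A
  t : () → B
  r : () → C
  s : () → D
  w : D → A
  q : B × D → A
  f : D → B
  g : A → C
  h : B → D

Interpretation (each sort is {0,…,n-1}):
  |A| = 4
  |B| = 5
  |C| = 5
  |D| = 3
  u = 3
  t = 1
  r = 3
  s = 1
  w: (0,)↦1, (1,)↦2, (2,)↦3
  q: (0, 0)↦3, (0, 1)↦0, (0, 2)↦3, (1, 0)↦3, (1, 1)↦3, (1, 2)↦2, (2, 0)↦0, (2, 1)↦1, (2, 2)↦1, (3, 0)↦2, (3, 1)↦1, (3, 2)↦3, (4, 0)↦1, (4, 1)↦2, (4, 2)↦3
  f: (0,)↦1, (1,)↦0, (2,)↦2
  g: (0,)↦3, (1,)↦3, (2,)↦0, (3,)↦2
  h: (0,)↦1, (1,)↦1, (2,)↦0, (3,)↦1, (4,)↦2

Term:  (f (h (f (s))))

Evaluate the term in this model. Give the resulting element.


value = 0

  s = 1
  (f (s)) = f(1,) = 0
  (h (f (s))) = h(0,) = 1
  (f (h (f (s)))) = f(1,) = 0


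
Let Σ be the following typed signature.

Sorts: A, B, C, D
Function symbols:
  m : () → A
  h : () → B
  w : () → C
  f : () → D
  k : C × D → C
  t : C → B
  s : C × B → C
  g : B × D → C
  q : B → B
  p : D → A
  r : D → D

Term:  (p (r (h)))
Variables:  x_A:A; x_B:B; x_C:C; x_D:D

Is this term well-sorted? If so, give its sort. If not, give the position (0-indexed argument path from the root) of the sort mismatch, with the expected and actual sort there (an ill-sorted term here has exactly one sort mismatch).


ill-sorted at position [0, 0]: expected D, got B

    (h) : B
  (r (h)) : ✗ arg 0 at [0, 0] has sort B, expected D


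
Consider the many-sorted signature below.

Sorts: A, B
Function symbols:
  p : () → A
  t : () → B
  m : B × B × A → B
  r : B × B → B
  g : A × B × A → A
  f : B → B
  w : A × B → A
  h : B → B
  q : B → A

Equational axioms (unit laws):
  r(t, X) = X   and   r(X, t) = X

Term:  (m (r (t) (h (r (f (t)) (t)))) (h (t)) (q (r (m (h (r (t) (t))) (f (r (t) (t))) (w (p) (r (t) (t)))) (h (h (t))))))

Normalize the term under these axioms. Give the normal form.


1. (m (r (t) (h (r (f (t)) (t)))) (h (t)) (q (r (m (h (r (t) (t))) (f (r (t) (t))) (w (p) (r (t) (t)))) (h (h (t))))))  →  (m (h (r (f (t)) (t))) (h (t)) (q (r (m (h (r (t) (t))) (f (r (t) (t))) (w (p) (r (t) (t)))) (h (h (t))))))
2. (m (h (r (f (t)) (t))) (h (t)) (q (r (m (h (r (t) (t))) (f (r (t) (t))) (w (p) (r (t) (t)))) (h (h (t))))))  →  (m (h (f (t))) (h (t)) (q (r (m (h (r (t) (t))) (f (r (t) (t))) (w (p) (r (t) (t)))) (h (h (t))))))
3. (m (h (f (t))) (h (t)) (q (r (m (h (r (t) (t))) (f (r (t) (t))) (w (p) (r (t) (t)))) (h (h (t))))))  →  (m (h (f (t))) (h (t)) (q (r (m (h (t)) (f (r (t) (t))) (w (p) (r (t) (t)))) (h (h (t))))))
4. (m (h (f (t))) (h (t)) (q (r (m (h (t)) (f (r (t) (t))) (w (p) (r (t) (t)))) (h (h (t))))))  →  (m (h (f (t))) (h (t)) (q (r (m (h (t)) (f (t)) (w (p) (r (t) (t)))) (h (h (t))))))
5. (m (h (f (t))) (h (t)) (q (r (m (h (t)) (f (t)) (w (p) (r (t) (t)))) (h (h (t))))))  →  (m (h (f (t))) (h (t)) (q (r (m (h (t)) (f (t)) (w (p) (t))) (h (h (t))))))

normal form = (m (h (f (t))) (h (t)) (q (r (m (h (t)) (f (t)) (w (p) (t))) (h (h (t))))))


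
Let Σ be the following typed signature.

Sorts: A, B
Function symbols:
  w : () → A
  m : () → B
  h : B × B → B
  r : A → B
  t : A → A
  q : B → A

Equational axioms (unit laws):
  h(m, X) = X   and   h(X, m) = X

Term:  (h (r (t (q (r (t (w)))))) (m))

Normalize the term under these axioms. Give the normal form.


normal form = (r (t (q (r (t (w))))))

1. (h (r (t (q (r (t (w)))))) (m))  →  (r (t (q (r (t (w))))))


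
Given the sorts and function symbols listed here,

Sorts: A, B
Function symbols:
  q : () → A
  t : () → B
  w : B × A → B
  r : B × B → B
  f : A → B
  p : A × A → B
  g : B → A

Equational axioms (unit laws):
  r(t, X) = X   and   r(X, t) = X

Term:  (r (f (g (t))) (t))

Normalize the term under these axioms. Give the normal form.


1. (r (f (g (t))) (t))  →  (f (g (t)))

normal form = (f (g (t)))


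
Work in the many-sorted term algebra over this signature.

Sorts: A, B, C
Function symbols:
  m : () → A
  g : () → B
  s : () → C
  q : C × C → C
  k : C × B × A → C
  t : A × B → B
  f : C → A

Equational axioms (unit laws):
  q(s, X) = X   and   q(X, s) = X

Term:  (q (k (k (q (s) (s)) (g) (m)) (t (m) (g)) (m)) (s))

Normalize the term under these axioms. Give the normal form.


normal form = (k (k (s) (g) (m)) (t (m) (g)) (m))

1. (q (k (k (q (s) (s)) (g) (m)) (t (m) (g)) (m)) (s))  →  (k (k (q (s) (s)) (g) (m)) (t (m) (g)) (m))
2. (k (k (q (s) (s)) (g) (m)) (t (m) (g)) (m))  →  (k (k (s) (g) (m)) (t (m) (g)) (m))


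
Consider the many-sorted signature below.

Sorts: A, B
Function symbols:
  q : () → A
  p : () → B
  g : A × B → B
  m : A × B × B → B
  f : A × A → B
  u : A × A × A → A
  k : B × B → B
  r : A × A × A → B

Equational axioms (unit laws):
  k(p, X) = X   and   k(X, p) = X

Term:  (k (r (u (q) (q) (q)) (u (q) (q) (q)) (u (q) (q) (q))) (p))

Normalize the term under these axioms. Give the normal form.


normal form = (r (u (q) (q) (q)) (u (q) (q) (q)) (u (q) (q) (q)))

1. (k (r (u (q) (q) (q)) (u (q) (q) (q)) (u (q) (q) (q))) (p))  →  (r (u (q) (q) (q)) (u (q) (q) (q)) (u (q) (q) (q)))


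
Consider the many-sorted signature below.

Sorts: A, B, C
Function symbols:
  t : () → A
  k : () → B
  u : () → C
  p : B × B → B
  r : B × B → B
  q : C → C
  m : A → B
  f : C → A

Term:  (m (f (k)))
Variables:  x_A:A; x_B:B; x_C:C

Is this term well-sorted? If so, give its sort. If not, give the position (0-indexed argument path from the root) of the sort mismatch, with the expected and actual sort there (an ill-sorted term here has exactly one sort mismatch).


    (k) : B
  (f (k)) : ✗ arg 0 at [0, 0] has sort B, expected C

ill-sorted at position [0, 0]: expected C, got B


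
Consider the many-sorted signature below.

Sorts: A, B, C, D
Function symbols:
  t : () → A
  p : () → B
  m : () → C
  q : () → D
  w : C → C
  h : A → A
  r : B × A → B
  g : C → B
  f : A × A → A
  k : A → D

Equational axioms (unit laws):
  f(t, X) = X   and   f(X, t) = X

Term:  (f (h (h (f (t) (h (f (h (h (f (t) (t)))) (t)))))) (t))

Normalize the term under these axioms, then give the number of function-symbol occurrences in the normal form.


1. (f (h (h (f (t) (h (f (h (h (f (t) (t)))) (t)))))) (t))  →  (h (h (f (t) (h (f (h (h (f (t) (t)))) (t))))))
2. (h (h (f (t) (h (f (h (h (f (t) (t)))) (t))))))  →  (h (h (h (f (h (h (f (t) (t)))) (t)))))
3. (h (h (h (f (h (h (f (t) (t)))) (t)))))  →  (h (h (h (h (h (f (t) (t)))))))
4. (h (h (h (h (h (f (t) (t)))))))  →  (h (h (h (h (h (t))))))
normal form: (h (h (h (h (h (t))))))

size = 6


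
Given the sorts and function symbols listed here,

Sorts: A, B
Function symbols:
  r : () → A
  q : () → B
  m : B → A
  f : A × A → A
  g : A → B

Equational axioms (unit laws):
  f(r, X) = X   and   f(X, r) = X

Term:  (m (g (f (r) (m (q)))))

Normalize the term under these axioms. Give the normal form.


1. (m (g (f (r) (m (q)))))  →  (m (g (m (q))))

normal form = (m (g (m (q))))


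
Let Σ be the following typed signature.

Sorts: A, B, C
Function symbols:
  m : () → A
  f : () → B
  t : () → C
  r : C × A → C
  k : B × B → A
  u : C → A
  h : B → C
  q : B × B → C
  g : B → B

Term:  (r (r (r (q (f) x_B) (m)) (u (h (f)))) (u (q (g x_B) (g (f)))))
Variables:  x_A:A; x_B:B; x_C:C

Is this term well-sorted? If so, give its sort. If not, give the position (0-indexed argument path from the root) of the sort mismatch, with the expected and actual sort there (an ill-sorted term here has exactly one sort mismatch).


well-sorted; sort = C

        (f) : B
        x_B : B
      (q (f) x_B) : C
      (m) : A
    (r (q (f) x_B) (m)) : C
        (f) : B
      (h (f)) : C
    (u (h (f))) : A
  (r (r (q (f) x_B) (m)) (u (h (f)))) : C
        x_B : B
      (g x_B) : B
        (f) : B
      (g (f)) : B
    (q (g x_B) (g (f))) : C
  (u (q (g x_B) (g (f)))) : A
(r (r (r (q (f) x_B) (m)) (u (h (f)))) (u (q (g x_B) (g (f))))) : C


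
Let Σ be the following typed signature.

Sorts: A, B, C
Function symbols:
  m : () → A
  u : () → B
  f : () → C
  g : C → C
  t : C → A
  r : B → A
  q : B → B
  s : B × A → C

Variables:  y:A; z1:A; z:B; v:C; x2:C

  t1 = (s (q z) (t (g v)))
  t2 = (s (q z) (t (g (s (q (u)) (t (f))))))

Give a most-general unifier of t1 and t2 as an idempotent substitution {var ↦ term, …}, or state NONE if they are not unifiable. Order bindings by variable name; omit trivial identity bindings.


{v ↦ (s (q (u)) (t (f)))}


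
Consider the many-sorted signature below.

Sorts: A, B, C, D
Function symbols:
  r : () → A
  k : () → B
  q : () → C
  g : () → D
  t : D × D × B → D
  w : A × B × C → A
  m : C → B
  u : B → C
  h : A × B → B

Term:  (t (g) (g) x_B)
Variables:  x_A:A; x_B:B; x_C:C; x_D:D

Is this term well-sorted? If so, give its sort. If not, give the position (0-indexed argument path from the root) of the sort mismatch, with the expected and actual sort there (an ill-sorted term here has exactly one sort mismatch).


  (g) : D
  (g) : D
  x_B : B
(t (g) (g) x_B) : D

well-sorted; sort = D


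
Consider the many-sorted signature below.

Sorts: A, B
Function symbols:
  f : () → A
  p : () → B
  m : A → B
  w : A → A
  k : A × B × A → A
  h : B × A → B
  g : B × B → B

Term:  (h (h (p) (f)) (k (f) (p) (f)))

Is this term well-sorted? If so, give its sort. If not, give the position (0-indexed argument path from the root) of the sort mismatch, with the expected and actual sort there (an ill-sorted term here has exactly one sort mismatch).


well-sorted; sort = B

    (p) : B
    (f) : A
  (h (p) (f)) : B
    (f) : A
    (p) : B
    (f) : A
  (k (f) (p) (f)) : A
(h (h (p) (f)) (k (f) (p) (f))) : B


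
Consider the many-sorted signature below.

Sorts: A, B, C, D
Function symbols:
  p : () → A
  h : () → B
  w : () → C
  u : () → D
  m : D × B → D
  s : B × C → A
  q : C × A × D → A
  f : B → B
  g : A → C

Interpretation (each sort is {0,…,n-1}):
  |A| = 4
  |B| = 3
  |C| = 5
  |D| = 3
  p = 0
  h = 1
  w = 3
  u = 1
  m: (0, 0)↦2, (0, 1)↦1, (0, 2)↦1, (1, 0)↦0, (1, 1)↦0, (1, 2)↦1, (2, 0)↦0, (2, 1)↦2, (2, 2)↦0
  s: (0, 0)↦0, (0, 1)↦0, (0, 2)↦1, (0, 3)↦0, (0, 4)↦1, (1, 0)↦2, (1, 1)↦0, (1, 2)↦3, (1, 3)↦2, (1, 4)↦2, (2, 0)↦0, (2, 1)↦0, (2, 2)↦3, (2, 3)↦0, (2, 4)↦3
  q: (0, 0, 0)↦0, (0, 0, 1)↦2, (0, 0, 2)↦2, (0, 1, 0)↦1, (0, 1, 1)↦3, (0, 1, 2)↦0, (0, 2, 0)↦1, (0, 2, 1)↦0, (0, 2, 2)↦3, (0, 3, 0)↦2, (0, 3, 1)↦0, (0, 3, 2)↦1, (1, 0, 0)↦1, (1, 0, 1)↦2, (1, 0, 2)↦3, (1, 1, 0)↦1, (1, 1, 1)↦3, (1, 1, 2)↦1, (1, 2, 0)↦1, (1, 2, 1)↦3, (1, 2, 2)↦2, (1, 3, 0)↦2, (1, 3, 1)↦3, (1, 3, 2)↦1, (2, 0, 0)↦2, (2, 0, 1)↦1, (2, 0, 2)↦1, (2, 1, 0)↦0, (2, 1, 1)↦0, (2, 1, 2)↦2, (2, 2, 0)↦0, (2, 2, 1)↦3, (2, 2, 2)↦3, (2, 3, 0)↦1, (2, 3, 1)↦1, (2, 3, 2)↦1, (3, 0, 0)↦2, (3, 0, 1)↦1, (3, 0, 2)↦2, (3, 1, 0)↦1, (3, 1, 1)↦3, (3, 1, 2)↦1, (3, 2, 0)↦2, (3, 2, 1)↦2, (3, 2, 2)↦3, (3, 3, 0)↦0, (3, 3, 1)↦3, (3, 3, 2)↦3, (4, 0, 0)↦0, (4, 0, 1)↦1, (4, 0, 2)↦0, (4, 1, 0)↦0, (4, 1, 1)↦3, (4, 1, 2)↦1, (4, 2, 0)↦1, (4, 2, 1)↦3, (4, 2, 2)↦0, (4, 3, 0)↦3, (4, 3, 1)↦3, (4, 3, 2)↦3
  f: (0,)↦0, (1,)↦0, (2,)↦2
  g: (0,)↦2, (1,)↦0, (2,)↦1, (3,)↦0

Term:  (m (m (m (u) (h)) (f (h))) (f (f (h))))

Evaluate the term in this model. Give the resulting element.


value = 0

  u = 1
  h = 1
  (m (u) (h)) = m(1, 1) = 0
  h = 1
  (f (h)) = f(1,) = 0
  (m (m (u) (h)) (f (h))) = m(0, 0) = 2
  h = 1
  (f (h)) = f(1,) = 0
  (f (f (h))) = f(0,) = 0
  (m (m (m (u) (h)) (f (h))) (f (f (h)))) = m(2, 0) = 0


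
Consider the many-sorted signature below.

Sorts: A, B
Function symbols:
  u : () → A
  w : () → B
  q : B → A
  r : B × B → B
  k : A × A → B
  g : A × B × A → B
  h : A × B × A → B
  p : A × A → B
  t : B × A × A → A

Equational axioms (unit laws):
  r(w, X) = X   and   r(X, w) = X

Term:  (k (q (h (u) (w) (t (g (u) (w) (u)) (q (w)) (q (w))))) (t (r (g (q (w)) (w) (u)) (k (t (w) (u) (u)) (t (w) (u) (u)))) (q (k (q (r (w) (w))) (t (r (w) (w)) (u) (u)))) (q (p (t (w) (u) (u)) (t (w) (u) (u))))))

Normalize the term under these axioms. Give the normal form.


1. (k (q (h (u) (w) (t (g (u) (w) (u)) (q (w)) (q (w))))) (t (r (g (q (w)) (w) (u)) (k (t (w) (u) (u)) (t (w) (u) (u)))) (q (k (q (r (w) (w))) (t (r (w) (w)) (u) (u)))) (q (p (t (w) (u) (u)) (t (w) (u) (u))))))  →  (k (q (h (u) (w) (t (g (u) (w) (u)) (q (w)) (q (w))))) (t (r (g (q (w)) (w) (u)) (k (t (w) (u) (u)) (t (w) (u) (u)))) (q (k (q (w)) (t (r (w) (w)) (u) (u)))) (q (p (t (w) (u) (u)) (t (w) (u) (u))))))
2. (k (q (h (u) (w) (t (g (u) (w) (u)) (q (w)) (q (w))))) (t (r (g (q (w)) (w) (u)) (k (t (w) (u) (u)) (t (w) (u) (u)))) (q (k (q (w)) (t (r (w) (w)) (u) (u)))) (q (p (t (w) (u) (u)) (t (w) (u) (u))))))  →  (k (q (h (u) (w) (t (g (u) (w) (u)) (q (w)) (q (w))))) (t (r (g (q (w)) (w) (u)) (k (t (w) (u) (u)) (t (w) (u) (u)))) (q (k (q (w)) (t (w) (u) (u)))) (q (p (t (w) (u) (u)) (t (w) (u) (u))))))

normal form = (k (q (h (u) (w) (t (g (u) (w) (u)) (q (w)) (q (w))))) (t (r (g (q (w)) (w) (u)) (k (t (w) (u) (u)) (t (w) (u) (u)))) (q (k (q (w)) (t (w) (u) (u)))) (q (p (t (w) (u) (u)) (t (w) (u) (u))))))


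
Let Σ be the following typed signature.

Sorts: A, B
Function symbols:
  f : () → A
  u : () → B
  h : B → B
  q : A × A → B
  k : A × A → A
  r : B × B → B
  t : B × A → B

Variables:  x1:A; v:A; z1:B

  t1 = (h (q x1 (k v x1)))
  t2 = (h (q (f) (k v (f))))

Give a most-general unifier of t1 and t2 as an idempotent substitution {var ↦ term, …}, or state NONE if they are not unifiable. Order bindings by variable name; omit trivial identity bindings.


{x1 ↦ (f)}


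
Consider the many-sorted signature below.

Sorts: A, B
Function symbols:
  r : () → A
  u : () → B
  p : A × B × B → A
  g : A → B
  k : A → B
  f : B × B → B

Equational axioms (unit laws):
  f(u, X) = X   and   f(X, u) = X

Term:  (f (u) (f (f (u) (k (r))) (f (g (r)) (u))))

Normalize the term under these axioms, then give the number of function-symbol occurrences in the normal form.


size = 5

1. (f (u) (f (f (u) (k (r))) (f (g (r)) (u))))  →  (f (f (u) (k (r))) (f (g (r)) (u)))
2. (f (f (u) (k (r))) (f (g (r)) (u)))  →  (f (k (r)) (f (g (r)) (u)))
3. (f (k (r)) (f (g (r)) (u)))  →  (f (k (r)) (g (r)))
normal form: (f (k (r)) (g (r)))


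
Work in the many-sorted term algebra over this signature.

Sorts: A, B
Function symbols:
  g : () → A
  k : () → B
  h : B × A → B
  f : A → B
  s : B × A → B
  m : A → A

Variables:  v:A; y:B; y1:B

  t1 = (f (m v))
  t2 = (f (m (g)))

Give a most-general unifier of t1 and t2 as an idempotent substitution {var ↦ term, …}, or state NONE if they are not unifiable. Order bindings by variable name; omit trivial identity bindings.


{v ↦ (g)}


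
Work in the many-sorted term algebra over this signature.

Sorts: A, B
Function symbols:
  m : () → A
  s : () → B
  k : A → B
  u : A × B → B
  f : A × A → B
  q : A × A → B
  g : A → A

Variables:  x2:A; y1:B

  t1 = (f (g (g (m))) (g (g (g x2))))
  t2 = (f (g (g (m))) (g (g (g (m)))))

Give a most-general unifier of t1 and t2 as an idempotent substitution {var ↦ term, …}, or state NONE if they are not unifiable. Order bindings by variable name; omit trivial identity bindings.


{x2 ↦ (m)}


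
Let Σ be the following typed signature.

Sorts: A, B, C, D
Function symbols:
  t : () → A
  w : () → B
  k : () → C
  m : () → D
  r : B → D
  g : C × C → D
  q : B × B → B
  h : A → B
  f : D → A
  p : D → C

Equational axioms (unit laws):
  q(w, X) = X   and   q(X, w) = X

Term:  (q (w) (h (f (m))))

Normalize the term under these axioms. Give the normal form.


1. (q (w) (h (f (m))))  →  (h (f (m)))

normal form = (h (f (m)))


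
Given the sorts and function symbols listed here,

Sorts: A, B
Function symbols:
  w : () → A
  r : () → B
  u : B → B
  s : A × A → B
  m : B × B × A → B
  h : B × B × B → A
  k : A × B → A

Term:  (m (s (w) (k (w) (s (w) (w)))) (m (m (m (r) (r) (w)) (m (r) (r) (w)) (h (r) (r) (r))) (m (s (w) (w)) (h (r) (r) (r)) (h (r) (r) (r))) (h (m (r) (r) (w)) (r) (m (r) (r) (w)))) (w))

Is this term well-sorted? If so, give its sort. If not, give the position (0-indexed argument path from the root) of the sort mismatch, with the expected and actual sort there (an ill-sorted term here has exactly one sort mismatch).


ill-sorted at position [1, 1, 1]: expected B, got A

    (w) : A
      (w) : A
        (w) : A
        (w) : A
      (s (w) (w)) : B
    (k (w) (s (w) (w))) : A
  (s (w) (k (w) (s (w) (w)))) : B
        (r) : B
        (r) : B
        (w) : A
      (m (r) (r) (w)) : B
        (r) : B
        (r) : B
        (w) : A
      (m (r) (r) (w)) : B
        (r) : B
        (r) : B
        (r) : B
      (h (r) (r) (r)) : A
    (m (m (r) (r) (w)) (m (r) (r) (w)) (h (r) (r) (r))) : B
        (w) : A
        (w) : A
      (s (w) (w)) : B
        (r) : B
        (r) : B
        (r) : B
      (h (r) (r) (r)) : A
        (r) : B
        (r) : B
        (r) : B
      (h (r) (r) (r)) : A
    (m (s (w) (w)) (h (r) (r) (r)) (h (r) (r) (r))) : ✗ arg 1 at [1, 1, 1] has sort A, expected B
        (r) : B
        (r) : B
        (w) : A
      (m (r) (r) (w)) : B
      (r) : B
        (r) : B
        (r) : B
        (w) : A
      (m (r) (r) (w)) : B
    (h (m (r) (r) (w)) (r) (m (r) (r) (w))) : A
  (w) : A


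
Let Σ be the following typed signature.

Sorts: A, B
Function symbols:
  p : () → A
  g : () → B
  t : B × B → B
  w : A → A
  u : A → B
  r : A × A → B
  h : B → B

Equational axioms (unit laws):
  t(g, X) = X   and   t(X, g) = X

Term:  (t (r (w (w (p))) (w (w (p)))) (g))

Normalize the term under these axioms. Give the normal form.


normal form = (r (w (w (p))) (w (w (p))))

1. (t (r (w (w (p))) (w (w (p)))) (g))  →  (r (w (w (p))) (w (w (p))))


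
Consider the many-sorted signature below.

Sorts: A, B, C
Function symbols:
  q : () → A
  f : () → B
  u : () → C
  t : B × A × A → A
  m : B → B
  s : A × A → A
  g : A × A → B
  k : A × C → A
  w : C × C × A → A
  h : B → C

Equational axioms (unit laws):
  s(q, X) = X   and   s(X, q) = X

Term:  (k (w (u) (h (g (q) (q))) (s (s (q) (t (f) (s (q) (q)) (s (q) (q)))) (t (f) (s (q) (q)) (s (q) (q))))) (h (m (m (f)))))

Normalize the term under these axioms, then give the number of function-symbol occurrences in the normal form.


1. (k (w (u) (h (g (q) (q))) (s (s (q) (t (f) (s (q) (q)) (s (q) (q)))) (t (f) (s (q) (q)) (s (q) (q))))) (h (m (m (f)))))  →  (k (w (u) (h (g (q) (q))) (s (t (f) (s (q) (q)) (s (q) (q))) (t (f) (s (q) (q)) (s (q) (q))))) (h (m (m (f)))))
2. (k (w (u) (h (g (q) (q))) (s (t (f) (s (q) (q)) (s (q) (q))) (t (f) (s (q) (q)) (s (q) (q))))) (h (m (m (f)))))  →  (k (w (u) (h (g (q) (q))) (s (t (f) (q) (s (q) (q))) (t (f) (s (q) (q)) (s (q) (q))))) (h (m (m (f)))))
3. (k (w (u) (h (g (q) (q))) (s (t (f) (q) (s (q) (q))) (t (f) (s (q) (q)) (s (q) (q))))) (h (m (m (f)))))  →  (k (w (u) (h (g (q) (q))) (s (t (f) (q) (q)) (t (f) (s (q) (q)) (s (q) (q))))) (h (m (m (f)))))
4. (k (w (u) (h (g (q) (q))) (s (t (f) (q) (q)) (t (f) (s (q) (q)) (s (q) (q))))) (h (m (m (f)))))  →  (k (w (u) (h (g (q) (q))) (s (t (f) (q) (q)) (t (f) (q) (s (q) (q))))) (h (m (m (f)))))
5. (k (w (u) (h (g (q) (q))) (s (t (f) (q) (q)) (t (f) (q) (s (q) (q))))) (h (m (m (f)))))  →  (k (w (u) (h (g (q) (q))) (s (t (f) (q) (q)) (t (f) (q) (q)))) (h (m (m (f)))))
normal form: (k (w (u) (h (g (q) (q))) (s (t (f) (q) (q)) (t (f) (q) (q)))) (h (m (m (f)))))

size = 20


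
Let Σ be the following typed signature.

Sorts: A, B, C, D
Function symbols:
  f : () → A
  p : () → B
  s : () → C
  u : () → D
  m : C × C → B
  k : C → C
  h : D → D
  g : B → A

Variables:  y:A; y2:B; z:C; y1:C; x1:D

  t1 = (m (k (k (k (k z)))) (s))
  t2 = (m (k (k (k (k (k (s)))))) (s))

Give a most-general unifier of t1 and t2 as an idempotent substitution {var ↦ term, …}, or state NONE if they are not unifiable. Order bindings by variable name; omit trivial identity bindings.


{z ↦ (k (s))}


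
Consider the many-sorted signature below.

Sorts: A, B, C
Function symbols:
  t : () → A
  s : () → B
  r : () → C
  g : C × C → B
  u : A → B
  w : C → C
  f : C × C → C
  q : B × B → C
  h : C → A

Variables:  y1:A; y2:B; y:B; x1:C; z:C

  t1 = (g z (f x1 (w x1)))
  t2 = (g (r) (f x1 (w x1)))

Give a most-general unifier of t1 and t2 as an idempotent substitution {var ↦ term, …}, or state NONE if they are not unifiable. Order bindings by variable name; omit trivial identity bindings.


{z ↦ (r)}


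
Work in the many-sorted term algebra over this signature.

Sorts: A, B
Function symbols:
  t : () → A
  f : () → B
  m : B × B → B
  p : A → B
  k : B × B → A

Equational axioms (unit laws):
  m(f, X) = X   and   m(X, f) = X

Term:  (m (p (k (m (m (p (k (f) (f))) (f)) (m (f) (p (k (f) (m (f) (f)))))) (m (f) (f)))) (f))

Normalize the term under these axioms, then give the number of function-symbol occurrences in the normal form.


size = 12

1. (m (p (k (m (m (p (k (f) (f))) (f)) (m (f) (p (k (f) (m (f) (f)))))) (m (f) (f)))) (f))  →  (p (k (m (m (p (k (f) (f))) (f)) (m (f) (p (k (f) (m (f) (f)))))) (m (f) (f))))
2. (p (k (m (m (p (k (f) (f))) (f)) (m (f) (p (k (f) (m (f) (f)))))) (m (f) (f))))  →  (p (k (m (p (k (f) (f))) (m (f) (p (k (f) (m (f) (f)))))) (m (f) (f))))
3. (p (k (m (p (k (f) (f))) (m (f) (p (k (f) (m (f) (f)))))) (m (f) (f))))  →  (p (k (m (p (k (f) (f))) (p (k (f) (m (f) (f))))) (m (f) (f))))
4. (p (k (m (p (k (f) (f))) (p (k (f) (m (f) (f))))) (m (f) (f))))  →  (p (k (m (p (k (f) (f))) (p (k (f) (f)))) (m (f) (f))))
5. (p (k (m (p (k (f) (f))) (p (k (f) (f)))) (m (f) (f))))  →  (p (k (m (p (k (f) (f))) (p (k (f) (f)))) (f)))
normal form: (p (k (m (p (k (f) (f))) (p (k (f) (f)))) (f)))


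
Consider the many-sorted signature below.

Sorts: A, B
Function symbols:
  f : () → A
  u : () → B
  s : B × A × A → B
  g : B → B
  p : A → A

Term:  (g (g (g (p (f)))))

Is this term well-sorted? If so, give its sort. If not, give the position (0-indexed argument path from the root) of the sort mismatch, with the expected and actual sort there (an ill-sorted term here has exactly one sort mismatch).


        (f) : A
      (p (f)) : A
    (g (p (f))) : ✗ arg 0 at [0, 0, 0] has sort A, expected B

ill-sorted at position [0, 0, 0]: expected B, got A


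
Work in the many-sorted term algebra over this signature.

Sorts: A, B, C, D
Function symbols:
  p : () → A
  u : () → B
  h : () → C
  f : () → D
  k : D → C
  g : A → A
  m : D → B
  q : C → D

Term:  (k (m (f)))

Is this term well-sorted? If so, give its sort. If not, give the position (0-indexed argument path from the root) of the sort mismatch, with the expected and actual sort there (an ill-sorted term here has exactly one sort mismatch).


ill-sorted at position [0]: expected D, got B

    (f) : D
  (m (f)) : B
(k (m (f))) : ✗ arg 0 at [0] has sort B, expected D


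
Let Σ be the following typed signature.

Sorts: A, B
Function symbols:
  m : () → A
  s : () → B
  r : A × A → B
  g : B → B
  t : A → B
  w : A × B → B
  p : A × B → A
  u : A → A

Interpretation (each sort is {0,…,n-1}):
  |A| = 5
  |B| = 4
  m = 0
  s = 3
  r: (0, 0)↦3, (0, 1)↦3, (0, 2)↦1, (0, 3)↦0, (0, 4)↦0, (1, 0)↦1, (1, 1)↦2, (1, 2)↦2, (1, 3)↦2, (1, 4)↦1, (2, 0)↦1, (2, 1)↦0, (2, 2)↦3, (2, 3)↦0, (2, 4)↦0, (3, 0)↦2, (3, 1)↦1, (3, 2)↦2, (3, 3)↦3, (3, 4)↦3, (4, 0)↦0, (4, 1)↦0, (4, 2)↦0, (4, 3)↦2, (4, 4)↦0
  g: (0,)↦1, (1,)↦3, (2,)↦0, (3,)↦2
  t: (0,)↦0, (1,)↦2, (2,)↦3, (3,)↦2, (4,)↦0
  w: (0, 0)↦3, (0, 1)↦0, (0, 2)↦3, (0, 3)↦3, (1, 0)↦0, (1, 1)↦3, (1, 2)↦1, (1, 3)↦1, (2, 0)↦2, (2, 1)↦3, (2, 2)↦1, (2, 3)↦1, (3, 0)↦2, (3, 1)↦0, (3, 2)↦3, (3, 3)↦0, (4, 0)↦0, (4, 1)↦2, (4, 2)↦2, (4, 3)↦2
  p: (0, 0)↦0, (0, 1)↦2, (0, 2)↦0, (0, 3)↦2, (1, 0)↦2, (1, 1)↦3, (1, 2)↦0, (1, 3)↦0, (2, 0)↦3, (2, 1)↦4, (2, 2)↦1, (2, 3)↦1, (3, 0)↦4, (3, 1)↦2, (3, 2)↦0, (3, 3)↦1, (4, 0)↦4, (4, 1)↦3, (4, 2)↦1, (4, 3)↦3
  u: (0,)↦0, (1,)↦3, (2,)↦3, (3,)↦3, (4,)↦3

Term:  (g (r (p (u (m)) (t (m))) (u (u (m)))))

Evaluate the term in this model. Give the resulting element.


value = 2

  m = 0
  (u (m)) = u(0,) = 0
  m = 0
  (t (m)) = t(0,) = 0
  (p (u (m)) (t (m))) = p(0, 0) = 0
  m = 0
  (u (m)) = u(0,) = 0
  (u (u (m))) = u(0,) = 0
  (r (p (u (m)) (t (m))) (u (u (m)))) = r(0, 0) = 3
  (g (r (p (u (m)) (t (m))) (u (u (m))))) = g(3,) = 2


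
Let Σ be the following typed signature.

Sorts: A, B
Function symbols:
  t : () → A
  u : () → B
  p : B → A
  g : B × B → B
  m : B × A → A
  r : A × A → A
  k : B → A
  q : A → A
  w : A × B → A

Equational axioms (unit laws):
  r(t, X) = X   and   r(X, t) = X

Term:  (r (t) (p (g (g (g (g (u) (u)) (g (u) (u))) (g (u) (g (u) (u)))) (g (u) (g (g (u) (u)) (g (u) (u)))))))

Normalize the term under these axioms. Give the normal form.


normal form = (p (g (g (g (g (u) (u)) (g (u) (u))) (g (u) (g (u) (u)))) (g (u) (g (g (u) (u)) (g (u) (u))))))

1. (r (t) (p (g (g (g (g (u) (u)) (g (u) (u))) (g (u) (g (u) (u)))) (g (u) (g (g (u) (u)) (g (u) (u)))))))  →  (p (g (g (g (g (u) (u)) (g (u) (u))) (g (u) (g (u) (u)))) (g (u) (g (g (u) (u)) (g (u) (u))))))


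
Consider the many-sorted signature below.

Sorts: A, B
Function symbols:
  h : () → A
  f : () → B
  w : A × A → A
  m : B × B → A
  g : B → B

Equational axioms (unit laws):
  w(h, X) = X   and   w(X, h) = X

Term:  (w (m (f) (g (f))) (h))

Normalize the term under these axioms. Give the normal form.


normal form = (m (f) (g (f)))

1. (w (m (f) (g (f))) (h))  →  (m (f) (g (f)))


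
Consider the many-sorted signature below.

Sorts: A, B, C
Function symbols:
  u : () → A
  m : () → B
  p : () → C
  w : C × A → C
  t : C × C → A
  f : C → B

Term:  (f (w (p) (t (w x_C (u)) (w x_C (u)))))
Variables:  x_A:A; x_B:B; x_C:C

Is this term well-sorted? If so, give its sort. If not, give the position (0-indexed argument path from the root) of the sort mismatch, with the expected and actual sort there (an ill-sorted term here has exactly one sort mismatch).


well-sorted; sort = B

    (p) : C
        x_C : C
        (u) : A
      (w x_C (u)) : C
        x_C : C
        (u) : A
      (w x_C (u)) : C
    (t (w x_C (u)) (w x_C (u))) : A
  (w (p) (t (w x_C (u)) (w x_C (u)))) : C
(f (w (p) (t (w x_C (u)) (w x_C (u))))) : B


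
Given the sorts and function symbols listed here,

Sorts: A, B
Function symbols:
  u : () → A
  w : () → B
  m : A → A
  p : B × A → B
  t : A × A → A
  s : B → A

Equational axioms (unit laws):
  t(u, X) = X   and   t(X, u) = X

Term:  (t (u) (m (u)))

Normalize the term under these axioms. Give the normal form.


normal form = (m (u))

1. (t (u) (m (u)))  →  (m (u))


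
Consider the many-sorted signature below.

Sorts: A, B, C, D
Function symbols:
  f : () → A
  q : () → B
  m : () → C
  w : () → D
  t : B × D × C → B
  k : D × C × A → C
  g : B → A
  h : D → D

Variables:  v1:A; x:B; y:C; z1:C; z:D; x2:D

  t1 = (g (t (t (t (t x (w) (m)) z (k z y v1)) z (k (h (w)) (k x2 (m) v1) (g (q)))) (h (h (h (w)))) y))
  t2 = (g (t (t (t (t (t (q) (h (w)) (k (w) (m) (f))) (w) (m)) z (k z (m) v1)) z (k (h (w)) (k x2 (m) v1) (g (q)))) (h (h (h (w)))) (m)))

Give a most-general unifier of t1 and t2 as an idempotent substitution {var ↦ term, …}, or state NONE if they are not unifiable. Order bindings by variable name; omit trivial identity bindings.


{x ↦ (t (q) (h (w)) (k (w) (m) (f))), y ↦ (m)}


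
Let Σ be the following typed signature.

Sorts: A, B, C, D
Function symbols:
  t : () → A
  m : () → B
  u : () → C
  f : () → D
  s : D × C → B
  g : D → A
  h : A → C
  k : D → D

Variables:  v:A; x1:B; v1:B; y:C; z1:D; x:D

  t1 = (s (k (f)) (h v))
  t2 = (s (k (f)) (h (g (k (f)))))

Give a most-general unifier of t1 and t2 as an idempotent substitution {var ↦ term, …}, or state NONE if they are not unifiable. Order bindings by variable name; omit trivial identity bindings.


{v ↦ (g (k (f)))}


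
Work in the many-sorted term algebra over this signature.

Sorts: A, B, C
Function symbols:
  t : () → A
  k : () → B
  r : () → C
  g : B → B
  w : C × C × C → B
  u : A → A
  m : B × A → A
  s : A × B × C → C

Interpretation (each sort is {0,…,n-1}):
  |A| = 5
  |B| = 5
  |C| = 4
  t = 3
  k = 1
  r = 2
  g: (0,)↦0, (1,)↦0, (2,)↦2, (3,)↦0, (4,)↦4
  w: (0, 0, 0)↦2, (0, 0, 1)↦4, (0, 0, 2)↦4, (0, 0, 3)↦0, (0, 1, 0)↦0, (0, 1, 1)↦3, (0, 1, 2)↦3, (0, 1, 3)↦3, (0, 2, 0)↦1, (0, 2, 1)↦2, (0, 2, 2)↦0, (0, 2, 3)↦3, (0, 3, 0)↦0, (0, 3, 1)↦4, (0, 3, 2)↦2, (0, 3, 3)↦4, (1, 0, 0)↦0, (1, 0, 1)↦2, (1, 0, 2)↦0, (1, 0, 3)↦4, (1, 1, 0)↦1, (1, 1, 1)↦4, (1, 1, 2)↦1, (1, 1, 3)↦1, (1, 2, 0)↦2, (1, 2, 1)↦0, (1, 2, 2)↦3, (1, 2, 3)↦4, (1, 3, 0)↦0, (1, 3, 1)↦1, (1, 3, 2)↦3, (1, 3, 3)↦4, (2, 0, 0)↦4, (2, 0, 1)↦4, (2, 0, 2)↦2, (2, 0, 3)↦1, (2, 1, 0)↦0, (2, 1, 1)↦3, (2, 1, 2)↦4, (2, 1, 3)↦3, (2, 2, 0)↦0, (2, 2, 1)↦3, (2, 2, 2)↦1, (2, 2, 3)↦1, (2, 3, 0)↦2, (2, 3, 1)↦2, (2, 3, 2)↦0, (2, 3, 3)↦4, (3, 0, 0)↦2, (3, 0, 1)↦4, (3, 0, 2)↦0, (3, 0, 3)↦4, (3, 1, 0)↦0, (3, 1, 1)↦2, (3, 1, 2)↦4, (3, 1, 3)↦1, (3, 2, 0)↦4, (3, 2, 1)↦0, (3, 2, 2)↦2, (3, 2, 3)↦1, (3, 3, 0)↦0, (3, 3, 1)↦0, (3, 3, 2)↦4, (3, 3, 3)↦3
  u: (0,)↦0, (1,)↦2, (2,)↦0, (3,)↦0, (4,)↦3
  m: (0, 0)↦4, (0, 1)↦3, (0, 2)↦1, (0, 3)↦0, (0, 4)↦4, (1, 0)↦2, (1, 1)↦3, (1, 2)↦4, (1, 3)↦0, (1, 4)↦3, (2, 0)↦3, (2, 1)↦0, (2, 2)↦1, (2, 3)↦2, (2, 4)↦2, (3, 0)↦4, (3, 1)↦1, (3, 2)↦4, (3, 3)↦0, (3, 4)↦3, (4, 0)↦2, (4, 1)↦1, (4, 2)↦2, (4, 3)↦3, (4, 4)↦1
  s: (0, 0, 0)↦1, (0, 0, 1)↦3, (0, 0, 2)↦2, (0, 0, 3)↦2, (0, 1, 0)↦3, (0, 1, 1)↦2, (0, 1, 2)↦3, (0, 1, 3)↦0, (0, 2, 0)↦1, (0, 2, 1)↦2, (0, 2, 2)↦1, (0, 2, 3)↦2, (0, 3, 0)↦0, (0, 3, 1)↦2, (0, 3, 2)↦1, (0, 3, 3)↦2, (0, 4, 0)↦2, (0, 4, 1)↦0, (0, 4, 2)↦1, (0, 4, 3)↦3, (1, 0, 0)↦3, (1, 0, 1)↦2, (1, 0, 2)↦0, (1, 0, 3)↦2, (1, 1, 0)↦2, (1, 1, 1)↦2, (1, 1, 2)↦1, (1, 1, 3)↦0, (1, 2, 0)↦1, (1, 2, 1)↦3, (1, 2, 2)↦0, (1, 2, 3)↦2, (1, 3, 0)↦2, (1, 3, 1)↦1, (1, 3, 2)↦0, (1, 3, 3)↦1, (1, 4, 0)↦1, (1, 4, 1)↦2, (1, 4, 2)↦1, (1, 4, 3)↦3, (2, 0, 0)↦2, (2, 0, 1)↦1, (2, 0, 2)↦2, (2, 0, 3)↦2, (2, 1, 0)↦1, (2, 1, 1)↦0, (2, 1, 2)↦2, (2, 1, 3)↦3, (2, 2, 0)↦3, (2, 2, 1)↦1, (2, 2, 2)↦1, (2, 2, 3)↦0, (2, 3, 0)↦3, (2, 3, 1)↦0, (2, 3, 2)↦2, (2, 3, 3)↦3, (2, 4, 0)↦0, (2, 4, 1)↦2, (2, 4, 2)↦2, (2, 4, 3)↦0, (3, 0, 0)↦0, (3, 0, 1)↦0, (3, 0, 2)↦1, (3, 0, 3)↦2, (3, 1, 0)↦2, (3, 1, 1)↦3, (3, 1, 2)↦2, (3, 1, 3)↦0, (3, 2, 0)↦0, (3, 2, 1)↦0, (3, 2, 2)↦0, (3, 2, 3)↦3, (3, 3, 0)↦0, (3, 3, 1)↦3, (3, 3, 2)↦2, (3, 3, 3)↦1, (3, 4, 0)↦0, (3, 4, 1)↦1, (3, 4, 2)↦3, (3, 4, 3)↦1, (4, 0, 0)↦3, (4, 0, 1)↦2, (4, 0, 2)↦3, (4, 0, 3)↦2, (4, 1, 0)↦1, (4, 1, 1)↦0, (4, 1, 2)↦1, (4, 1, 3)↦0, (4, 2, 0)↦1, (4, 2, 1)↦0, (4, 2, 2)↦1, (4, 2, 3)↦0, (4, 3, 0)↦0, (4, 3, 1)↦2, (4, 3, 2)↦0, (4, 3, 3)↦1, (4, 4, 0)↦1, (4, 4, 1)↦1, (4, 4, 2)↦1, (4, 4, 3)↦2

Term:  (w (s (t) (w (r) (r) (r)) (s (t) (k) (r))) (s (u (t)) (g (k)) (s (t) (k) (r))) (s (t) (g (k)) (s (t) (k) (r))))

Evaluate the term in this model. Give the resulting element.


  t = 3
  r = 2
  r = 2
  r = 2
  (w (r) (r) (r)) = w(2, 2, 2) = 1
  t = 3
  k = 1
  r = 2
  (s (t) (k) (r)) = s(3, 1, 2) = 2
  (s (t) (w (r) (r) (r)) (s (t) (k) (r))) = s(3, 1, 2) = 2
  t = 3
  (u (t)) = u(3,) = 0
  k = 1
  (g (k)) = g(1,) = 0
  t = 3
  k = 1
  r = 2
  (s (t) (k) (r)) = s(3, 1, 2) = 2
  (s (u (t)) (g (k)) (s (t) (k) (r))) = s(0, 0, 2) = 2
  t = 3
  k = 1
  (g (k)) = g(1,) = 0
  t = 3
  k = 1
  r = 2
  (s (t) (k) (r)) = s(3, 1, 2) = 2
  (s (t) (g (k)) (s (t) (k) (r))) = s(3, 0, 2) = 1
  (w (s (t) (w (r) (r) (r)) (s (t) (k) (r))) (s (u (t)) (g (k)) (s (t) (k) (r))) (s (t) (g (k)) (s (t) (k) (r)))) = w(2, 2, 1) = 3

value = 3


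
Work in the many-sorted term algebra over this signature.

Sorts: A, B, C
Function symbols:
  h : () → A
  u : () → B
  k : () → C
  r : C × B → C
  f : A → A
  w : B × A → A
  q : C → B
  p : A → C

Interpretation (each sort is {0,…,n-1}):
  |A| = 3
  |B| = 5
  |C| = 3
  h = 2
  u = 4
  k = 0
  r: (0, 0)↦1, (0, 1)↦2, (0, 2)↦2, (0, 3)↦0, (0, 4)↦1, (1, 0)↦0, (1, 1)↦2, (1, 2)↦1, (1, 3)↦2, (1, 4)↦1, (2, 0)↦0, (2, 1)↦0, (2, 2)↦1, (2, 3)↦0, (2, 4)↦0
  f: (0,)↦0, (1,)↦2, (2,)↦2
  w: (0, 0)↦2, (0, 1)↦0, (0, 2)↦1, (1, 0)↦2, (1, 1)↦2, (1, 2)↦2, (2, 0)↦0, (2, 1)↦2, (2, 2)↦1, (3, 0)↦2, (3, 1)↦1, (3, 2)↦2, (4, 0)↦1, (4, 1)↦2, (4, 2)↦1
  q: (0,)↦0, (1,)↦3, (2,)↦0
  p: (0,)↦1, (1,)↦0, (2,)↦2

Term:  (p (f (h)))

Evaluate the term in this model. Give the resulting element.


  h = 2
  (f (h)) = f(2,) = 2
  (p (f (h))) = p(2,) = 2

value = 2


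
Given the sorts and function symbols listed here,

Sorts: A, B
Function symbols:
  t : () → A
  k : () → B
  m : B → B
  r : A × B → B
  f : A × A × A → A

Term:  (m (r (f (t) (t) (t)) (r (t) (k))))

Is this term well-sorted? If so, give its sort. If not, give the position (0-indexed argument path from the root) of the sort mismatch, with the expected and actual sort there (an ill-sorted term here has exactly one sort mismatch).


well-sorted; sort = B

      (t) : A
      (t) : A
      (t) : A
    (f (t) (t) (t)) : A
      (t) : A
      (k) : B
    (r (t) (k)) : B
  (r (f (t) (t) (t)) (r (t) (k))) : B
(m (r (f (t) (t) (t)) (r (t) (k)))) : B


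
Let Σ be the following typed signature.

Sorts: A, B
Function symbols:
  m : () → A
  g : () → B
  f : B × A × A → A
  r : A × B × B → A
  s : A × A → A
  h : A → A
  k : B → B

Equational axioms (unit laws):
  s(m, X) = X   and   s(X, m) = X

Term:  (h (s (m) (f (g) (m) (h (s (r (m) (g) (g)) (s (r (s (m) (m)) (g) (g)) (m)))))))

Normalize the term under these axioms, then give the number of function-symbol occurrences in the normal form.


1. (h (s (m) (f (g) (m) (h (s (r (m) (g) (g)) (s (r (s (m) (m)) (g) (g)) (m)))))))  →  (h (f (g) (m) (h (s (r (m) (g) (g)) (s (r (s (m) (m)) (g) (g)) (m))))))
2. (h (f (g) (m) (h (s (r (m) (g) (g)) (s (r (s (m) (m)) (g) (g)) (m))))))  →  (h (f (g) (m) (h (s (r (m) (g) (g)) (r (s (m) (m)) (g) (g))))))
3. (h (f (g) (m) (h (s (r (m) (g) (g)) (r (s (m) (m)) (g) (g))))))  →  (h (f (g) (m) (h (s (r (m) (g) (g)) (r (m) (g) (g))))))
normal form: (h (f (g) (m) (h (s (r (m) (g) (g)) (r (m) (g) (g))))))

size = 14
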